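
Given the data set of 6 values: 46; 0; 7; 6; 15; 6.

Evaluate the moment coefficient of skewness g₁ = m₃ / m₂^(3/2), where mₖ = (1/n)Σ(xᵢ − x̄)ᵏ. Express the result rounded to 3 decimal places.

1.478

x̄ = (46 + 0 + 7 + 6 + 15 + 6) / 6 = 13.3333
deviations (xᵢ − x̄): 32.6667, -13.3333, -6.3333, -7.3333, 1.6667, -7.3333
Σ(xᵢ − x̄)² = 1395.3333 ⇒ m₂ = 1395.3333/6 = 232.55556
Σ(xᵢ − x̄)³ = 31450.4444 ⇒ m₃ = 31450.4444/6 = 5241.74074
m₂^(3/2) = 232.55556^(1.5) = 3546.41927
g₁ = m₃ / m₂^(3/2) = 5241.74074 / 3546.41927 ≈ 1.478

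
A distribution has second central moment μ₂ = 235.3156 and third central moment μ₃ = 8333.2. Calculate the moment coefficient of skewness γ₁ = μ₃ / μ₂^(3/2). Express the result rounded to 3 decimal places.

2.309

σ = √μ₂ = √235.3156 = 15.34000
σ³ = μ₂^(3/2) = 3609.74130
γ₁ = μ₃/σ³ = 8333.2 / 3609.74130 ≈ 2.309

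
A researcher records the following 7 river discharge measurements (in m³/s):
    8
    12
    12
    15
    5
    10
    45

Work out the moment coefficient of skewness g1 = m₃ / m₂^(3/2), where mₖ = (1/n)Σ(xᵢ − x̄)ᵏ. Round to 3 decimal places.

1.801

x̄ = (8 + 12 + 12 + 15 + 5 + 10 + 45) / 7 = 15.2857
deviations (xᵢ − x̄): -7.2857, -3.2857, -3.2857, -0.2857, -10.2857, -5.2857, 29.7143
Σ(xᵢ − x̄)² = 1091.4286 ⇒ m₂ = 1091.4286/7 = 155.91837
Σ(xᵢ − x̄)³ = 24542.3265 ⇒ m₃ = 24542.3265/7 = 3506.04665
m₂^(3/2) = 155.91837^(1.5) = 1946.91019
g1 = m₃ / m₂^(3/2) = 3506.04665 / 1946.91019 ≈ 1.801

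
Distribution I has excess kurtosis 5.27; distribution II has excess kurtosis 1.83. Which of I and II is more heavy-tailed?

I

Higher excess kurtosis ⇒ heavier tails relative to the normal distribution.
5.27 vs 1.83: the larger is 5.27, so I has heavier tails.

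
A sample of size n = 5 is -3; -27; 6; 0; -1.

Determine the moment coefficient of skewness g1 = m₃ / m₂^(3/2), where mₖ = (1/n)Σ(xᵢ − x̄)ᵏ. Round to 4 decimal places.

x̄ = (-3 - 27 + 6 + 0 - 1) / 5 = -5.0000
deviations (xᵢ − x̄): 2.0000, -22.0000, 11.0000, 5.0000, 4.0000
Σ(xᵢ − x̄)² = 650.0000 ⇒ m₂ = 650.0000/5 = 130.00000
Σ(xᵢ − x̄)³ = -9120.0000 ⇒ m₃ = -9120.0000/5 = -1824.00000
m₂^(3/2) = 130.00000^(1.5) = 1482.22805
g1 = m₃ / m₂^(3/2) = -1824.00000 / 1482.22805 ≈ -1.2306

-1.2306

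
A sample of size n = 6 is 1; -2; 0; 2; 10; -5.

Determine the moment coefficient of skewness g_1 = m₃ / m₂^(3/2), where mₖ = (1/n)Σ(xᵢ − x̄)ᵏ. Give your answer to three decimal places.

x̄ = (1 - 2 + 0 + 2 + 10 - 5) / 6 = 1.0000
deviations (xᵢ − x̄): 0.0000, -3.0000, -1.0000, 1.0000, 9.0000, -6.0000
Σ(xᵢ − x̄)² = 128.0000 ⇒ m₂ = 128.0000/6 = 21.33333
Σ(xᵢ − x̄)³ = 486.0000 ⇒ m₃ = 486.0000/6 = 81.00000
m₂^(3/2) = 21.33333^(1.5) = 98.53445
g_1 = m₃ / m₂^(3/2) = 81.00000 / 98.53445 ≈ 0.822

0.822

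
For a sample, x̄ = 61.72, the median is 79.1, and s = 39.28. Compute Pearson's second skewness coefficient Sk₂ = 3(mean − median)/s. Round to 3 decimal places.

-1.327

Sk₂ = 3(61.72 − 79.1) / 39.28 = 3 × -17.3800 / 39.28
    = -52.1400 / 39.28 ≈ -1.327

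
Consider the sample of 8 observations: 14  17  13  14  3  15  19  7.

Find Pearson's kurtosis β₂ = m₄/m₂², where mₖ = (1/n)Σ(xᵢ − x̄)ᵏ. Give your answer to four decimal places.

x̄ = 12.7500
Σ(xᵢ − x̄)² = 193.5000 ⇒ m₂ = 24.18750
Σ(xᵢ − x̄)⁴ = 12012.6563 ⇒ m₄ = 1501.58203
m₂² = 585.03516
β₂ = m₄/m₂² = 1501.58203 / 585.03516 ≈ 2.5667

2.5667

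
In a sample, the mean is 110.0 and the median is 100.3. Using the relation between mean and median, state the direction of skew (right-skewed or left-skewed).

mean − median = 110.0 − 100.3 = 9.7
mean > median ⇒ the longer tail is on the right ⇒ right-skewed (positively skewed).

right-skewed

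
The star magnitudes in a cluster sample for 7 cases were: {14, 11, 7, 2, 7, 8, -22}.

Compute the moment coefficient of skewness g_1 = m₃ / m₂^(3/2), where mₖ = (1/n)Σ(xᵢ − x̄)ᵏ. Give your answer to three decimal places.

-1.644

x̄ = (14 + 11 + 7 + 2 + 7 + 8 - 22) / 7 = 3.8571
deviations (xᵢ − x̄): 10.1429, 7.1429, 3.1429, -1.8571, 3.1429, 4.1429, -25.8571
Σ(xᵢ − x̄)² = 862.8571 ⇒ m₂ = 862.8571/7 = 123.26531
Σ(xᵢ − x̄)³ = -15753.1837 ⇒ m₃ = -15753.1837/7 = -2250.45481
m₂^(3/2) = 123.26531^(1.5) = 1368.55195
g_1 = m₃ / m₂^(3/2) = -2250.45481 / 1368.55195 ≈ -1.644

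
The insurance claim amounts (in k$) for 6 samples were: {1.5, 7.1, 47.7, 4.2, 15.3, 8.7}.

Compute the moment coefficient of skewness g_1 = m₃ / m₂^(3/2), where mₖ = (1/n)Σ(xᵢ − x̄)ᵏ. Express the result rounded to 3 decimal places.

x̄ = (1.5 + 7.1 + 47.7 + 4.2 + 15.3 + 8.7) / 6 = 14.0833
deviations (xᵢ − x̄): -12.5833, -6.9833, 33.6167, -9.8833, 1.2167, -5.3833
Σ(xᵢ − x̄)² = 1465.3283 ⇒ m₂ = 1465.3283/6 = 244.22139
Σ(xᵢ − x̄)³ = 34536.9114 ⇒ m₃ = 34536.9114/6 = 5756.15191
m₂^(3/2) = 244.22139^(1.5) = 3816.59033
g_1 = m₃ / m₂^(3/2) = 5756.15191 / 3816.59033 ≈ 1.508

1.508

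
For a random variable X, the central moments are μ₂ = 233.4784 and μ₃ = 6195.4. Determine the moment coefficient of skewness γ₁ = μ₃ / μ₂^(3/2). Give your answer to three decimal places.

1.737

σ = √μ₂ = √233.4784 = 15.28000
σ³ = μ₂^(3/2) = 3567.54995
γ₁ = μ₃/σ³ = 6195.4 / 3567.54995 ≈ 1.737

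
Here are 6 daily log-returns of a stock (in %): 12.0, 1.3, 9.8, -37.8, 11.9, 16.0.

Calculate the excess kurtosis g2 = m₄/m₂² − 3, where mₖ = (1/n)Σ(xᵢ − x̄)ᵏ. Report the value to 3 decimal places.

0.777

x̄ = 2.2000
Σ(xᵢ − x̄)² = 2039.1400 ⇒ m₂ = 339.85667
Σ(xᵢ − x̄)⁴ = 2617680.8770 ⇒ m₄ = 436280.14617
m₂² = 115502.55388
g2 = m₄/m₂² − 3 = 3.77723 − 3 ≈ 0.777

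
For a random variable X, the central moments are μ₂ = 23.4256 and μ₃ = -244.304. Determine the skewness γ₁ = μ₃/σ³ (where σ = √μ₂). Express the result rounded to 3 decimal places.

σ = √μ₂ = √23.4256 = 4.84000
σ³ = μ₂^(3/2) = 113.37990
γ₁ = μ₃/σ³ = -244.304 / 113.37990 ≈ -2.155

-2.155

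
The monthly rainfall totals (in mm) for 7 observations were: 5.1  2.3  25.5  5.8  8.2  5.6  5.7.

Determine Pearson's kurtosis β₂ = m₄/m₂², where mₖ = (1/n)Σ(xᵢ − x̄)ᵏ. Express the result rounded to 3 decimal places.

4.733

x̄ = 8.3143
Σ(xᵢ − x̄)² = 362.3886 ⇒ m₂ = 51.76980
Σ(xᵢ − x̄)⁴ = 88786.9801 ⇒ m₄ = 12683.85430
m₂² = 2680.11177
β₂ = m₄/m₂² = 12683.85430 / 2680.11177 ≈ 4.733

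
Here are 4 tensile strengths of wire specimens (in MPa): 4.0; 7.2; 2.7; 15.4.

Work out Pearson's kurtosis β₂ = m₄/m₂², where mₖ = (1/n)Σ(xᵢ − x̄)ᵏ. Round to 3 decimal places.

2.026

x̄ = 7.3250
Σ(xᵢ − x̄)² = 97.6675 ⇒ m₂ = 24.41687
Σ(xᵢ − x̄)⁴ = 4831.5595 ⇒ m₄ = 1207.88986
m₂² = 596.18378
β₂ = m₄/m₂² = 1207.88986 / 596.18378 ≈ 2.026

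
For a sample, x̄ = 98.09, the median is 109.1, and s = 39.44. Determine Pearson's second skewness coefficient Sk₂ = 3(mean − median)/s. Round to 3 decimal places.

-0.837

Sk₂ = 3(98.09 − 109.1) / 39.44 = 3 × -11.0100 / 39.44
    = -33.0300 / 39.44 ≈ -0.837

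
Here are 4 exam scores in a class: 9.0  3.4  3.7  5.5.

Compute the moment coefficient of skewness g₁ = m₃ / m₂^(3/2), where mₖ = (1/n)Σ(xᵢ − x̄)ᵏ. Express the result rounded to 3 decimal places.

0.763

x̄ = (9.0 + 3.4 + 3.7 + 5.5) / 4 = 5.4000
deviations (xᵢ − x̄): 3.6000, -2.0000, -1.7000, 0.1000
Σ(xᵢ − x̄)² = 19.8600 ⇒ m₂ = 19.8600/4 = 4.96500
Σ(xᵢ − x̄)³ = 33.7440 ⇒ m₃ = 33.7440/4 = 8.43600
m₂^(3/2) = 4.96500^(1.5) = 11.06315
g₁ = m₃ / m₂^(3/2) = 8.43600 / 11.06315 ≈ 0.763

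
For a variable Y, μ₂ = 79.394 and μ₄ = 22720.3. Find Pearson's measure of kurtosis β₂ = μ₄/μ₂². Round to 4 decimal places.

3.6044

μ₂² = 79.394² = 6303.40724
μ₄/μ₂² = 22720.3 / 6303.40724 = 3.60445
β₂ ≈ 3.6044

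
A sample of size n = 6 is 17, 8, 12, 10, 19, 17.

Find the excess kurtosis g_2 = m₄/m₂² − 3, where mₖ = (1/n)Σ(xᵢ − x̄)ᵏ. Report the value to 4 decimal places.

x̄ = 13.8333
Σ(xᵢ − x̄)² = 98.8333 ⇒ m₂ = 16.47222
Σ(xᵢ − x̄)⁴ = 2298.8194 ⇒ m₄ = 383.13657
m₂² = 271.33410
g_2 = m₄/m₂² − 3 = 1.41205 − 3 ≈ -1.5880

-1.5880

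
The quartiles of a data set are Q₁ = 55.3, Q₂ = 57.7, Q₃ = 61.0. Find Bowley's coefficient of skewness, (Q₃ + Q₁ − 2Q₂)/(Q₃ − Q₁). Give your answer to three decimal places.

numerator: Q₃ + Q₁ − 2Q₂ = 61.0 + 55.3 − 2×57.7 = 0.9000
denominator: Q₃ − Q₁ = 61.0 − 55.3 = 5.7000
Bowley skewness = 0.9000 / 5.7000 ≈ 0.158

0.158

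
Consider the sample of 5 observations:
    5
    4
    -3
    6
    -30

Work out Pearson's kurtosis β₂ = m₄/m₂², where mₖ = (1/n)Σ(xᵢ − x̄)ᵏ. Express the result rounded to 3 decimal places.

2.964

x̄ = -3.6000
Σ(xᵢ − x̄)² = 921.2000 ⇒ m₂ = 184.24000
Σ(xᵢ − x̄)⁴ = 503053.1360 ⇒ m₄ = 100610.62720
m₂² = 33944.37760
β₂ = m₄/m₂² = 100610.62720 / 33944.37760 ≈ 2.964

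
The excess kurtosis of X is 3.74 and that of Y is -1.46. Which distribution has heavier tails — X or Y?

Higher excess kurtosis ⇒ heavier tails relative to the normal distribution.
3.74 vs -1.46: the larger is 3.74, so X has heavier tails. (X is leptokurtic — heavier-than-normal tails; the other is platykurtic.)

X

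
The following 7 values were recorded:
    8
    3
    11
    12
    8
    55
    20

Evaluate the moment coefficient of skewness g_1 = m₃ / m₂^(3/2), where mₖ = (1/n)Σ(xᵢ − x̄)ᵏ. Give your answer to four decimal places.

x̄ = (8 + 3 + 11 + 12 + 8 + 55 + 20) / 7 = 16.7143
deviations (xᵢ − x̄): -8.7143, -13.7143, -5.7143, -4.7143, -8.7143, 38.2857, 3.2857
Σ(xᵢ − x̄)² = 1871.4286 ⇒ m₂ = 1871.4286/7 = 267.34694
Σ(xᵢ − x̄)³ = 51960.2449 ⇒ m₃ = 51960.2449/7 = 7422.89213
m₂^(3/2) = 267.34694^(1.5) = 4371.32225
g_1 = m₃ / m₂^(3/2) = 7422.89213 / 4371.32225 ≈ 1.6981

1.6981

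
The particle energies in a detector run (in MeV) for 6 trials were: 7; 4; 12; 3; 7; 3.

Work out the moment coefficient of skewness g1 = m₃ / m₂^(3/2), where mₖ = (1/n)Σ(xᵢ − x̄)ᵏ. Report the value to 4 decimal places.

x̄ = (7 + 4 + 12 + 3 + 7 + 3) / 6 = 6.0000
deviations (xᵢ − x̄): 1.0000, -2.0000, 6.0000, -3.0000, 1.0000, -3.0000
Σ(xᵢ − x̄)² = 60.0000 ⇒ m₂ = 60.0000/6 = 10.00000
Σ(xᵢ − x̄)³ = 156.0000 ⇒ m₃ = 156.0000/6 = 26.00000
m₂^(3/2) = 10.00000^(1.5) = 31.62278
g1 = m₃ / m₂^(3/2) = 26.00000 / 31.62278 ≈ 0.8222

0.8222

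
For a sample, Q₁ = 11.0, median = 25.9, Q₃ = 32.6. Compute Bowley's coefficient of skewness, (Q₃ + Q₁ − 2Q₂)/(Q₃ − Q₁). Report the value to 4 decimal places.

-0.3796

numerator: Q₃ + Q₁ − 2Q₂ = 32.6 + 11.0 − 2×25.9 = -8.2000
denominator: Q₃ − Q₁ = 32.6 − 11.0 = 21.6000
Bowley skewness = -8.2000 / 21.6000 ≈ -0.3796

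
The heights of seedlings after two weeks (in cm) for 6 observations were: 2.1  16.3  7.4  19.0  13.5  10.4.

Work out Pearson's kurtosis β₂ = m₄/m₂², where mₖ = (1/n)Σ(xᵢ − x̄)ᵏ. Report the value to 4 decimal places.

1.9572

x̄ = 11.4500
Σ(xᵢ − x̄)² = 189.6550 ⇒ m₂ = 31.60917
Σ(xᵢ − x̄)⁴ = 11733.2050 ⇒ m₄ = 1955.53417
m₂² = 999.13942
β₂ = m₄/m₂² = 1955.53417 / 999.13942 ≈ 1.9572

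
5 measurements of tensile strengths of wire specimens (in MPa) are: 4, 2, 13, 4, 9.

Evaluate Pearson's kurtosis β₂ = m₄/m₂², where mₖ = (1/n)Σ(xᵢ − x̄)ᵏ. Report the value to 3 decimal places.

x̄ = 6.4000
Σ(xᵢ − x̄)² = 81.2000 ⇒ m₂ = 16.24000
Σ(xᵢ − x̄)⁴ = 2384.3360 ⇒ m₄ = 476.86720
m₂² = 263.73760
β₂ = m₄/m₂² = 476.86720 / 263.73760 ≈ 1.808

1.808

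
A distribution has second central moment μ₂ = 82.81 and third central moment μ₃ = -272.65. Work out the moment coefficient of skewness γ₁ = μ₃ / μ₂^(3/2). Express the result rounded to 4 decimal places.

-0.3618

σ = √μ₂ = √82.81 = 9.10000
σ³ = μ₂^(3/2) = 753.57100
γ₁ = μ₃/σ³ = -272.65 / 753.57100 ≈ -0.3618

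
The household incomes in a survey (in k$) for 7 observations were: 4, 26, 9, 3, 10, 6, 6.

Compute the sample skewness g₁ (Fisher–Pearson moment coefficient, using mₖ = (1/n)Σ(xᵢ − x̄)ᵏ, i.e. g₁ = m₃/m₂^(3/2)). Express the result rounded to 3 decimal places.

1.629

x̄ = (4 + 26 + 9 + 3 + 10 + 6 + 6) / 7 = 9.1429
deviations (xᵢ − x̄): -5.1429, 16.8571, -0.1429, -6.1429, 0.8571, -3.1429, -3.1429
Σ(xᵢ − x̄)² = 368.8571 ⇒ m₂ = 368.8571/7 = 52.69388
Σ(xᵢ − x̄)³ = 4360.8980 ⇒ m₃ = 4360.8980/7 = 622.98542
m₂^(3/2) = 52.69388^(1.5) = 382.50775
g₁ = m₃ / m₂^(3/2) = 622.98542 / 382.50775 ≈ 1.629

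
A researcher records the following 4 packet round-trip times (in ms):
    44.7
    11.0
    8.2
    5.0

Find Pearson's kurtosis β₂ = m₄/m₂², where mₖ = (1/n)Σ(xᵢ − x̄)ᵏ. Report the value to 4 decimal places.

2.2876

x̄ = 17.2250
Σ(xᵢ − x̄)² = 1024.5275 ⇒ m₂ = 256.13188
Σ(xᵢ − x̄)⁴ = 600308.5138 ⇒ m₄ = 150077.12845
m₂² = 65603.53739
β₂ = m₄/m₂² = 150077.12845 / 65603.53739 ≈ 2.2876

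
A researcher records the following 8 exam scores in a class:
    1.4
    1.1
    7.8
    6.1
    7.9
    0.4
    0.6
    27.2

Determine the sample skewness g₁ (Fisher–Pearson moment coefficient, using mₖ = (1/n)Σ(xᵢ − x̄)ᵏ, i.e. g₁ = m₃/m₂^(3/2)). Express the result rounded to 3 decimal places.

1.720

x̄ = (1.4 + 1.1 + 7.8 + 6.1 + 7.9 + 0.4 + 0.6 + 27.2) / 8 = 6.5625
deviations (xᵢ − x̄): -5.1625, -5.4625, 1.2375, -0.4625, 1.3375, -6.1625, -5.9625, 20.6375
Σ(xᵢ − x̄)² = 559.4588 ⇒ m₂ = 559.4588/8 = 69.93234
Σ(xᵢ − x̄)³ = 8047.2445 ⇒ m₃ = 8047.2445/8 = 1005.90557
m₂^(3/2) = 69.93234^(1.5) = 584.81314
g₁ = m₃ / m₂^(3/2) = 1005.90557 / 584.81314 ≈ 1.720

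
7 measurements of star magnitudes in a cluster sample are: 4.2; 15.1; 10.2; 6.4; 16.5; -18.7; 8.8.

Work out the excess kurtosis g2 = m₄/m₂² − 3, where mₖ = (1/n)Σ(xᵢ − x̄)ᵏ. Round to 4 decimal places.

0.9981

x̄ = 6.0714
Σ(xᵢ − x̄)² = 831.9943 ⇒ m₂ = 118.85633
Σ(xᵢ − x̄)⁴ = 395364.6391 ⇒ m₄ = 56480.66274
m₂² = 14126.82636
g2 = m₄/m₂² − 3 = 3.99811 − 3 ≈ 0.9981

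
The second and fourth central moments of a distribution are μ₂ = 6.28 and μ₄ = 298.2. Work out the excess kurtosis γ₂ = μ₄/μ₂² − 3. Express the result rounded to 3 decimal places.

μ₂² = 6.28² = 39.43840
μ₄/μ₂² = 298.2 / 39.43840 = 7.56116
γ₂ = 7.56116 − 3 ≈ 4.561

4.561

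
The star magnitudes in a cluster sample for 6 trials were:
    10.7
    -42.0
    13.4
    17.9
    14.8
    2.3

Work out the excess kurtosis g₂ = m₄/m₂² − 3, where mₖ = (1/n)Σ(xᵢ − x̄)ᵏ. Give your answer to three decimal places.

x̄ = 2.8500
Σ(xᵢ − x̄)² = 2554.0550 ⇒ m₂ = 425.67583
Σ(xᵢ − x̄)⁴ = 4134104.3750 ⇒ m₄ = 689017.39584
m₂² = 181199.91508
g₂ = m₄/m₂² − 3 = 3.80253 − 3 ≈ 0.803

0.803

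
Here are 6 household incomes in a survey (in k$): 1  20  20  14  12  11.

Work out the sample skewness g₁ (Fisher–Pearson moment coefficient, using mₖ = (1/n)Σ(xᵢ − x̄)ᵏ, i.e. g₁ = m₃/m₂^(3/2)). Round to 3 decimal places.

x̄ = (1 + 20 + 20 + 14 + 12 + 11) / 6 = 13.0000
deviations (xᵢ − x̄): -12.0000, 7.0000, 7.0000, 1.0000, -1.0000, -2.0000
Σ(xᵢ − x̄)² = 248.0000 ⇒ m₂ = 248.0000/6 = 41.33333
Σ(xᵢ − x̄)³ = -1050.0000 ⇒ m₃ = -1050.0000/6 = -175.00000
m₂^(3/2) = 41.33333^(1.5) = 265.73615
g₁ = m₃ / m₂^(3/2) = -175.00000 / 265.73615 ≈ -0.659

-0.659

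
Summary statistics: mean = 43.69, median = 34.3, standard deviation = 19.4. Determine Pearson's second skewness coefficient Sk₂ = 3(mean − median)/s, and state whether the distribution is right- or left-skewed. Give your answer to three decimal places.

1.452, right-skewed

Sk₂ = 3(43.69 − 34.3) / 19.4 = 3 × 9.3900 / 19.4
    = 28.1700 / 19.4 ≈ 1.452
Sk₂ > 0 ⇒ mean > median ⇒ right-skewed (positive skew).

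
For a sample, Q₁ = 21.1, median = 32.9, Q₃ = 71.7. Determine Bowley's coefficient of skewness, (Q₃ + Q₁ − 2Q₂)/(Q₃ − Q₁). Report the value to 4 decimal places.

numerator: Q₃ + Q₁ − 2Q₂ = 71.7 + 21.1 − 2×32.9 = 27.0000
denominator: Q₃ − Q₁ = 71.7 − 21.1 = 50.6000
Bowley skewness = 27.0000 / 50.6000 ≈ 0.5336

0.5336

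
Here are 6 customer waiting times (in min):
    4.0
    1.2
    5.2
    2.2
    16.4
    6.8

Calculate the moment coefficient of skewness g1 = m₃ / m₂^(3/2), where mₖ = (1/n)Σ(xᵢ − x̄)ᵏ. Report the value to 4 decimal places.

x̄ = (4.0 + 1.2 + 5.2 + 2.2 + 16.4 + 6.8) / 6 = 5.9667
deviations (xᵢ − x̄): -1.9667, -4.7667, -0.7667, -3.7667, 10.4333, 0.8333
Σ(xᵢ − x̄)² = 150.9133 ⇒ m₂ = 150.9133/6 = 25.15222
Σ(xᵢ − x̄)³ = 966.4916 ⇒ m₃ = 966.4916/6 = 161.08193
m₂^(3/2) = 25.15222^(1.5) = 126.14340
g1 = m₃ / m₂^(3/2) = 161.08193 / 126.14340 ≈ 1.2770

1.2770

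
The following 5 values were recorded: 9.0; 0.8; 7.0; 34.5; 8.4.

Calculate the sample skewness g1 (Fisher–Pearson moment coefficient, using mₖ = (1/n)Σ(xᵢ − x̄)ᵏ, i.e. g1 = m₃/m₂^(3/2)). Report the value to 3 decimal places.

x̄ = (9.0 + 0.8 + 7.0 + 34.5 + 8.4) / 5 = 11.9400
deviations (xᵢ − x̄): -2.9400, -11.1400, -4.9400, 22.5600, -3.5400
Σ(xᵢ − x̄)² = 678.6320 ⇒ m₂ = 678.6320/5 = 135.72640
Σ(xᵢ − x̄)³ = 9909.1958 ⇒ m₃ = 9909.1958/5 = 1981.83917
m₂^(3/2) = 135.72640^(1.5) = 1581.23528
g1 = m₃ / m₂^(3/2) = 1981.83917 / 1581.23528 ≈ 1.253

1.253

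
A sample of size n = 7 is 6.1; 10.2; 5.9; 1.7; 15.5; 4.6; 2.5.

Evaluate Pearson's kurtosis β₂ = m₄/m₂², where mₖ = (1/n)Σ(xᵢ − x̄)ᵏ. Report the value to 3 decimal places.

x̄ = 6.6429
Σ(xᵢ − x̄)² = 137.7171 ⇒ m₂ = 19.67388
Σ(xᵢ − x̄)⁴ = 7223.6474 ⇒ m₄ = 1031.94962
m₂² = 387.06146
β₂ = m₄/m₂² = 1031.94962 / 387.06146 ≈ 2.666

2.666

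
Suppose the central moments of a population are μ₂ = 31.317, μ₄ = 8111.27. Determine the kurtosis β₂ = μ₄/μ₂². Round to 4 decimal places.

8.2704

μ₂² = 31.317² = 980.75449
μ₄/μ₂² = 8111.27 / 980.75449 = 8.27044
β₂ ≈ 8.2704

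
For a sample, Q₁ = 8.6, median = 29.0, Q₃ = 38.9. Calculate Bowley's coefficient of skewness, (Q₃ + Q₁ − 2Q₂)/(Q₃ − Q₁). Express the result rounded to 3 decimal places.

-0.347

numerator: Q₃ + Q₁ − 2Q₂ = 38.9 + 8.6 − 2×29.0 = -10.5000
denominator: Q₃ − Q₁ = 38.9 − 8.6 = 30.3000
Bowley skewness = -10.5000 / 30.3000 ≈ -0.347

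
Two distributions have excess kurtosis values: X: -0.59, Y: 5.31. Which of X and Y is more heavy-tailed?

Higher excess kurtosis ⇒ heavier tails relative to the normal distribution.
-0.59 vs 5.31: the larger is 5.31, so Y has heavier tails. (Y is leptokurtic — heavier-than-normal tails; the other is platykurtic.)

Y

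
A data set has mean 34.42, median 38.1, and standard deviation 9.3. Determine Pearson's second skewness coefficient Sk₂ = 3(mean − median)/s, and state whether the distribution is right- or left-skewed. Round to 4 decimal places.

-1.1871, left-skewed

Sk₂ = 3(34.42 − 38.1) / 9.3 = 3 × -3.6800 / 9.3
    = -11.0400 / 9.3 ≈ -1.1871
Sk₂ < 0 ⇒ mean < median ⇒ left-skewed (negative skew).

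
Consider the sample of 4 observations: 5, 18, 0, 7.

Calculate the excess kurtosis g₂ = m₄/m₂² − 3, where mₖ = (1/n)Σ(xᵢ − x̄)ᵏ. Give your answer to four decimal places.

x̄ = 7.5000
Σ(xᵢ − x̄)² = 173.0000 ⇒ m₂ = 43.25000
Σ(xᵢ − x̄)⁴ = 15358.2500 ⇒ m₄ = 3839.56250
m₂² = 1870.56250
g₂ = m₄/m₂² − 3 = 2.05262 − 3 ≈ -0.9474

-0.9474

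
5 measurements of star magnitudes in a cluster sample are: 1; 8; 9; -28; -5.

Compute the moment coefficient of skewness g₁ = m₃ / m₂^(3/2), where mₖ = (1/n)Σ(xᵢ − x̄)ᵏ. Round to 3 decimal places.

-1.019

x̄ = (1 + 8 + 9 - 28 - 5) / 5 = -3.0000
deviations (xᵢ − x̄): 4.0000, 11.0000, 12.0000, -25.0000, -2.0000
Σ(xᵢ − x̄)² = 910.0000 ⇒ m₂ = 910.0000/5 = 182.00000
Σ(xᵢ − x̄)³ = -12510.0000 ⇒ m₃ = -12510.0000/5 = -2502.00000
m₂^(3/2) = 182.00000^(1.5) = 2455.31424
g₁ = m₃ / m₂^(3/2) = -2502.00000 / 2455.31424 ≈ -1.019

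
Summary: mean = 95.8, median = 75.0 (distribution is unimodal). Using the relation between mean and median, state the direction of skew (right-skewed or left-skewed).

mean − median = 95.8 − 75.0 = 20.8
mean > median ⇒ the longer tail is on the right ⇒ right-skewed (positively skewed).

right-skewed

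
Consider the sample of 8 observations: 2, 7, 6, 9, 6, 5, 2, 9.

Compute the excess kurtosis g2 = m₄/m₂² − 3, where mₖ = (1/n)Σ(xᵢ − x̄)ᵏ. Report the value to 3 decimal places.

-1.126

x̄ = 5.7500
Σ(xᵢ − x̄)² = 51.5000 ⇒ m₂ = 6.43750
Σ(xᵢ − x̄)⁴ = 621.4063 ⇒ m₄ = 77.67578
m₂² = 41.44141
g2 = m₄/m₂² − 3 = 1.87435 − 3 ≈ -1.126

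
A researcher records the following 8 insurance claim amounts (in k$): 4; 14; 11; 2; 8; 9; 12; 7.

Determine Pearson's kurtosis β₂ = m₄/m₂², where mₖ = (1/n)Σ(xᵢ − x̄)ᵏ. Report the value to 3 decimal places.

x̄ = 8.3750
Σ(xᵢ − x̄)² = 113.8750 ⇒ m₂ = 14.23438
Σ(xᵢ − x̄)⁴ = 3243.0566 ⇒ m₄ = 405.38208
m₂² = 202.61743
β₂ = m₄/m₂² = 405.38208 / 202.61743 ≈ 2.001

2.001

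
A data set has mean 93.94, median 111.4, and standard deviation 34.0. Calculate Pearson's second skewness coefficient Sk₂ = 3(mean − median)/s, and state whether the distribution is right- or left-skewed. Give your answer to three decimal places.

-1.541, left-skewed

Sk₂ = 3(93.94 − 111.4) / 34.0 = 3 × -17.4600 / 34.0
    = -52.3800 / 34.0 ≈ -1.541
Sk₂ < 0 ⇒ mean < median ⇒ left-skewed (negative skew).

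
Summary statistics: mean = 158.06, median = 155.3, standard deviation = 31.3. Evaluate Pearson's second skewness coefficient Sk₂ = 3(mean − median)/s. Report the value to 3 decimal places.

Sk₂ = 3(158.06 − 155.3) / 31.3 = 3 × 2.7600 / 31.3
    = 8.2800 / 31.3 ≈ 0.265

0.265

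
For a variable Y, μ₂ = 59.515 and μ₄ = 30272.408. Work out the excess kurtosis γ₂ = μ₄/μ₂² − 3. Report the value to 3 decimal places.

μ₂² = 59.515² = 3542.03523
μ₄/μ₂² = 30272.408 / 3542.03523 = 8.54661
γ₂ = 8.54661 − 3 ≈ 5.547

5.547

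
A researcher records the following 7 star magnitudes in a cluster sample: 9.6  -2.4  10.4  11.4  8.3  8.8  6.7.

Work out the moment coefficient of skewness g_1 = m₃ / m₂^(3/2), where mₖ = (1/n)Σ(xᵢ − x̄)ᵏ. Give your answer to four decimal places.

-1.6103

x̄ = (9.6 - 2.4 + 10.4 + 11.4 + 8.3 + 8.8 + 6.7) / 7 = 7.5429
deviations (xᵢ − x̄): 2.0571, -9.9429, 2.8571, 3.8571, 0.7571, 1.2571, -0.8429
Σ(xᵢ − x̄)² = 128.9971 ⇒ m₂ = 128.9971/7 = 18.42816
Σ(xᵢ − x̄)³ = -891.7189 ⇒ m₃ = -891.7189/7 = -127.38841
m₂^(3/2) = 18.42816^(1.5) = 79.10849
g_1 = m₃ / m₂^(3/2) = -127.38841 / 79.10849 ≈ -1.6103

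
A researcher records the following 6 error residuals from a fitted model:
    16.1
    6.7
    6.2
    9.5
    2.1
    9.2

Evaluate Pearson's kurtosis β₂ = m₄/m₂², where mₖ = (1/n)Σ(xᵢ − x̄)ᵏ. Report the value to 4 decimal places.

x̄ = 8.3000
Σ(xᵢ − x̄)² = 108.5000 ⇒ m₂ = 18.08333
Σ(xᵢ − x̄)⁴ = 5207.8706 ⇒ m₄ = 867.97843
m₂² = 327.00694
β₂ = m₄/m₂² = 867.97843 / 327.00694 ≈ 2.6543

2.6543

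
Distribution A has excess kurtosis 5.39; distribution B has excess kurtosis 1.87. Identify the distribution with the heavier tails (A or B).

A

Higher excess kurtosis ⇒ heavier tails relative to the normal distribution.
5.39 vs 1.87: the larger is 5.39, so A has heavier tails.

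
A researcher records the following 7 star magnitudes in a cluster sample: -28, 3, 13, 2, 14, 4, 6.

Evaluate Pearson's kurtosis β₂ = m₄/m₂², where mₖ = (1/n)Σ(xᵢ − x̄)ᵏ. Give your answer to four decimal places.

x̄ = 2.0000
Σ(xᵢ − x̄)² = 1186.0000 ⇒ m₂ = 169.42857
Σ(xᵢ − x̄)⁴ = 845650.0000 ⇒ m₄ = 120807.14286
m₂² = 28706.04082
β₂ = m₄/m₂² = 120807.14286 / 28706.04082 ≈ 4.2084

4.2084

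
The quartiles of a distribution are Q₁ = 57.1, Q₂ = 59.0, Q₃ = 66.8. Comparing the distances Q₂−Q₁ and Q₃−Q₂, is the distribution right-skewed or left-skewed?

Q₂ − Q₁ = 1.9;  Q₃ − Q₂ = 7.8
Q₃ − Q₂ > Q₂ − Q₁ ⇒ the upper half is more spread out ⇒ right-skewed.

right-skewed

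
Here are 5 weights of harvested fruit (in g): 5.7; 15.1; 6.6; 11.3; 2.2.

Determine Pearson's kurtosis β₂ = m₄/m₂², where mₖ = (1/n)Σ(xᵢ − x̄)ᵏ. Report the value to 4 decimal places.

x̄ = 8.1800
Σ(xᵢ − x̄)² = 102.0280 ⇒ m₂ = 20.40560
Σ(xᵢ − x̄)⁴ = 3710.7315 ⇒ m₄ = 742.14630
m₂² = 416.38851
β₂ = m₄/m₂² = 742.14630 / 416.38851 ≈ 1.7823

1.7823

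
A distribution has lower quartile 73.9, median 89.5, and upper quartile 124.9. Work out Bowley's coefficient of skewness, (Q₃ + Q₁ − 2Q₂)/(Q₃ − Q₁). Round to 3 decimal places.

0.388

numerator: Q₃ + Q₁ − 2Q₂ = 124.9 + 73.9 − 2×89.5 = 19.8000
denominator: Q₃ − Q₁ = 124.9 − 73.9 = 51.0000
Bowley skewness = 19.8000 / 51.0000 ≈ 0.388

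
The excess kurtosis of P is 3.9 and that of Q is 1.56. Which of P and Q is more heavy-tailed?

Higher excess kurtosis ⇒ heavier tails relative to the normal distribution.
3.9 vs 1.56: the larger is 3.9, so P has heavier tails.

P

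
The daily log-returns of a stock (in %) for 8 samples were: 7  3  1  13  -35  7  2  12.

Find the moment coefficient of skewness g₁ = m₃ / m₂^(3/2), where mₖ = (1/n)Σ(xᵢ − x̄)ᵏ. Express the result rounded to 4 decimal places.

-1.8945

x̄ = (7 + 3 + 1 + 13 - 35 + 7 + 2 + 12) / 8 = 1.2500
deviations (xᵢ − x̄): 5.7500, 1.7500, -0.2500, 11.7500, -36.2500, 5.7500, 0.7500, 10.7500
Σ(xᵢ − x̄)² = 1637.5000 ⇒ m₂ = 1637.5000/8 = 204.68750
Σ(xᵢ − x̄)³ = -44384.2500 ⇒ m₃ = -44384.2500/8 = -5548.03125
m₂^(3/2) = 204.68750^(1.5) = 2928.44440
g₁ = m₃ / m₂^(3/2) = -5548.03125 / 2928.44440 ≈ -1.8945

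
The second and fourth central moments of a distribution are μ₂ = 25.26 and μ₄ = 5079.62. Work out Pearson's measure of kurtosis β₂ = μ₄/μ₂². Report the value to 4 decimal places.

μ₂² = 25.26² = 638.06760
μ₄/μ₂² = 5079.62 / 638.06760 = 7.96094
β₂ ≈ 7.9609

7.9609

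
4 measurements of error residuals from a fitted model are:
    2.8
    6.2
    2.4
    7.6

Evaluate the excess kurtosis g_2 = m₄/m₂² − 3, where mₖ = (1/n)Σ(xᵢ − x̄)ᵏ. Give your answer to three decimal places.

-1.793

x̄ = 4.7500
Σ(xᵢ − x̄)² = 19.5500 ⇒ m₂ = 4.88750
Σ(xᵢ − x̄)⁴ = 115.3525 ⇒ m₄ = 28.83813
m₂² = 23.88766
g_2 = m₄/m₂² − 3 = 1.20724 − 3 ≈ -1.793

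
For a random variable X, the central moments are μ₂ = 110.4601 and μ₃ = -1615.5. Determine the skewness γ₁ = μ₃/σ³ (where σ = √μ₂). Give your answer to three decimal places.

-1.392

σ = √μ₂ = √110.4601 = 10.51000
σ³ = μ₂^(3/2) = 1160.93565
γ₁ = μ₃/σ³ = -1615.5 / 1160.93565 ≈ -1.392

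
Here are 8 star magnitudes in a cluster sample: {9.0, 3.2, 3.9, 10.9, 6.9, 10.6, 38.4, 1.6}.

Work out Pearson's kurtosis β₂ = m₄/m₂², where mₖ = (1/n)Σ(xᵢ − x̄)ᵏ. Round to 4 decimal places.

x̄ = 10.5625
Σ(xᵢ − x̄)² = 969.8188 ⇒ m₂ = 121.22734
Σ(xᵢ − x̄)⁴ = 612057.8824 ⇒ m₄ = 76507.23531
m₂² = 14696.06887
β₂ = m₄/m₂² = 76507.23531 / 14696.06887 ≈ 5.2060

5.2060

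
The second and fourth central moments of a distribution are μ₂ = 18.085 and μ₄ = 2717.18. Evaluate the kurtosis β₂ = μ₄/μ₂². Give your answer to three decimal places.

μ₂² = 18.085² = 327.06723
μ₄/μ₂² = 2717.18 / 327.06723 = 8.30771
β₂ ≈ 8.308

8.308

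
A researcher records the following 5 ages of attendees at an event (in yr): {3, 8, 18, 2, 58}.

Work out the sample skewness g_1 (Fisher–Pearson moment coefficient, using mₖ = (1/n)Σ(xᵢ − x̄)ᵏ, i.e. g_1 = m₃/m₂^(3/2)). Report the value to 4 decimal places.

x̄ = (3 + 8 + 18 + 2 + 58) / 5 = 17.8000
deviations (xᵢ − x̄): -14.8000, -9.8000, 0.2000, -15.8000, 40.2000
Σ(xᵢ − x̄)² = 2180.8000 ⇒ m₂ = 2180.8000/5 = 436.16000
Σ(xᵢ − x̄)³ = 56837.5200 ⇒ m₃ = 56837.5200/5 = 11367.50400
m₂^(3/2) = 436.16000^(1.5) = 9108.95908
g_1 = m₃ / m₂^(3/2) = 11367.50400 / 9108.95908 ≈ 1.2479

1.2479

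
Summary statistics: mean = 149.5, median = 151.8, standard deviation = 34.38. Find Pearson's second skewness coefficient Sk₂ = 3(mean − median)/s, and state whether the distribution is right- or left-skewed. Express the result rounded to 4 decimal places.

-0.2007, left-skewed

Sk₂ = 3(149.5 − 151.8) / 34.38 = 3 × -2.3000 / 34.38
    = -6.9000 / 34.38 ≈ -0.2007
Sk₂ < 0 ⇒ mean < median ⇒ left-skewed (negative skew).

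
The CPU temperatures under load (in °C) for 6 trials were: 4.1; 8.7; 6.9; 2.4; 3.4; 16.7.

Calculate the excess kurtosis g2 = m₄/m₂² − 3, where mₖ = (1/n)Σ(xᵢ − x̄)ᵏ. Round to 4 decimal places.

x̄ = 7.0333
Σ(xᵢ − x̄)² = 139.5133 ⇒ m₂ = 23.25222
Σ(xᵢ − x̄)⁴ = 9448.7518 ⇒ m₄ = 1574.79197
m₂² = 540.66584
g2 = m₄/m₂² − 3 = 2.91269 − 3 ≈ -0.0873

-0.0873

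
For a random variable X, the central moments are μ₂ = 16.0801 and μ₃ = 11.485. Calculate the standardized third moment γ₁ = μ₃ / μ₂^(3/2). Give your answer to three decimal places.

σ = √μ₂ = √16.0801 = 4.01000
σ³ = μ₂^(3/2) = 64.48120
γ₁ = μ₃/σ³ = 11.485 / 64.48120 ≈ 0.178

0.178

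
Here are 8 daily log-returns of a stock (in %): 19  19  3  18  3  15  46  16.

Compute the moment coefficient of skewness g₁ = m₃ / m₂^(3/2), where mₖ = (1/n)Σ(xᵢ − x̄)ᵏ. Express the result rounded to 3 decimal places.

x̄ = (19 + 19 + 3 + 18 + 3 + 15 + 46 + 16) / 8 = 17.3750
deviations (xᵢ − x̄): 1.6250, 1.6250, -14.3750, 0.6250, -14.3750, -2.3750, 28.6250, -1.3750
Σ(xᵢ − x̄)² = 1245.8750 ⇒ m₂ = 1245.8750/8 = 155.73438
Σ(xᵢ − x̄)³ = 17506.9688 ⇒ m₃ = 17506.9688/8 = 2188.37109
m₂^(3/2) = 155.73438^(1.5) = 1943.46501
g₁ = m₃ / m₂^(3/2) = 2188.37109 / 1943.46501 ≈ 1.126

1.126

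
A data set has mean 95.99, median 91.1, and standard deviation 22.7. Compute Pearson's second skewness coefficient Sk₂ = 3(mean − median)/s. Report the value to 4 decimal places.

0.6463

Sk₂ = 3(95.99 − 91.1) / 22.7 = 3 × 4.8900 / 22.7
    = 14.6700 / 22.7 ≈ 0.6463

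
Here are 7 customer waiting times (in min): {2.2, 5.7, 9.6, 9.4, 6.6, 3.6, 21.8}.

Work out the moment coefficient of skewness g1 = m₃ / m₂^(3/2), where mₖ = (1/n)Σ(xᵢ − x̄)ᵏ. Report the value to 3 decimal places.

1.322

x̄ = (2.2 + 5.7 + 9.6 + 9.4 + 6.6 + 3.6 + 21.8) / 7 = 8.4143
deviations (xᵢ − x̄): -6.2143, -2.7143, 1.1857, 0.9857, -1.8143, -4.8143, 13.3857
Σ(xᵢ − x̄)² = 254.0086 ⇒ m₂ = 254.0086/7 = 36.28694
Σ(xᵢ − x̄)³ = 2023.5109 ⇒ m₃ = 2023.5109/7 = 289.07299
m₂^(3/2) = 36.28694^(1.5) = 218.58759
g1 = m₃ / m₂^(3/2) = 289.07299 / 218.58759 ≈ 1.322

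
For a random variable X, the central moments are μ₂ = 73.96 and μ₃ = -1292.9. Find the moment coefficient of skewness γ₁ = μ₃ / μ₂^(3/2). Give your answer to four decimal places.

-2.0327

σ = √μ₂ = √73.96 = 8.60000
σ³ = μ₂^(3/2) = 636.05600
γ₁ = μ₃/σ³ = -1292.9 / 636.05600 ≈ -2.0327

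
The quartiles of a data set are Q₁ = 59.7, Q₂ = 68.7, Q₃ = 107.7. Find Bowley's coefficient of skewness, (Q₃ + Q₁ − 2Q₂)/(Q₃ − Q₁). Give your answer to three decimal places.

0.625

numerator: Q₃ + Q₁ − 2Q₂ = 107.7 + 59.7 − 2×68.7 = 30.0000
denominator: Q₃ − Q₁ = 107.7 − 59.7 = 48.0000
Bowley skewness = 30.0000 / 48.0000 ≈ 0.625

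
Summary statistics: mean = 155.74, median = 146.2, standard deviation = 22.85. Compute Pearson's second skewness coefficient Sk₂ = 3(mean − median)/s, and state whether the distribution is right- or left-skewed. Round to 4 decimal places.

Sk₂ = 3(155.74 − 146.2) / 22.85 = 3 × 9.5400 / 22.85
    = 28.6200 / 22.85 ≈ 1.2525
Sk₂ > 0 ⇒ mean > median ⇒ right-skewed (positive skew).

1.2525, right-skewed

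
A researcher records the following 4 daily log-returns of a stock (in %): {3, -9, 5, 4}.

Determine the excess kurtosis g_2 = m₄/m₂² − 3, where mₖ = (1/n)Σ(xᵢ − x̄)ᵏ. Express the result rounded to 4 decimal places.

-0.7075

x̄ = 0.7500
Σ(xᵢ − x̄)² = 128.7500 ⇒ m₂ = 32.18750
Σ(xᵢ − x̄)⁴ = 9500.3281 ⇒ m₄ = 2375.08203
m₂² = 1036.03516
g_2 = m₄/m₂² − 3 = 2.29247 − 3 ≈ -0.7075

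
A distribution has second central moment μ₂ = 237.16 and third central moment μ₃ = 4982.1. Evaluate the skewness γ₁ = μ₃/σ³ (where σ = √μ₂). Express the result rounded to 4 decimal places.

1.3641

σ = √μ₂ = √237.16 = 15.40000
σ³ = μ₂^(3/2) = 3652.26400
γ₁ = μ₃/σ³ = 4982.1 / 3652.26400 ≈ 1.3641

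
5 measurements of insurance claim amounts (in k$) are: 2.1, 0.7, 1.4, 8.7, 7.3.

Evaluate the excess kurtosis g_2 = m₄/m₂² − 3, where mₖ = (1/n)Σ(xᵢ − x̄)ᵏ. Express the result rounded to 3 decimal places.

x̄ = 4.0400
Σ(xᵢ − x̄)² = 54.2320 ⇒ m₂ = 10.84640
Σ(xᵢ − x̄)⁴ = 771.7006 ⇒ m₄ = 154.34012
m₂² = 117.64439
g_2 = m₄/m₂² − 3 = 1.31192 − 3 ≈ -1.688

-1.688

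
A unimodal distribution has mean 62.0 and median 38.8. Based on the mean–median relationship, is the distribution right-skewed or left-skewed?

right-skewed

mean − median = 62.0 − 38.8 = 23.2
mean > median ⇒ the longer tail is on the right ⇒ right-skewed (positively skewed).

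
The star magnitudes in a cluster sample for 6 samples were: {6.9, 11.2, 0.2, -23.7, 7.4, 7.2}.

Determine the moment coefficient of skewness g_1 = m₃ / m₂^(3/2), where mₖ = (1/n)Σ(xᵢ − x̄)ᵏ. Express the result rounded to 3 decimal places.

-1.506

x̄ = (6.9 + 11.2 + 0.2 - 23.7 + 7.4 + 7.2) / 6 = 1.5333
deviations (xᵢ − x̄): 5.3667, 9.6667, -1.3333, -25.2333, 5.8667, 5.6667
Σ(xᵢ − x̄)² = 827.2733 ⇒ m₂ = 827.2733/6 = 137.87889
Σ(xᵢ − x̄)³ = -14627.2236 ⇒ m₃ = -14627.2236/6 = -2437.87059
m₂^(3/2) = 137.87889^(1.5) = 1618.99931
g_1 = m₃ / m₂^(3/2) = -2437.87059 / 1618.99931 ≈ -1.506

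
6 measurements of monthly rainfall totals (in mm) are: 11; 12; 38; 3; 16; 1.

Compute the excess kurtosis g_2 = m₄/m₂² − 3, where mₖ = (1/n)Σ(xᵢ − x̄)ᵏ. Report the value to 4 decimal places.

0.0651

x̄ = 13.5000
Σ(xᵢ − x̄)² = 881.5000 ⇒ m₂ = 146.91667
Σ(xᵢ − x̄)⁴ = 396952.3750 ⇒ m₄ = 66158.72917
m₂² = 21584.50694
g_2 = m₄/m₂² − 3 = 3.06510 − 3 ≈ 0.0651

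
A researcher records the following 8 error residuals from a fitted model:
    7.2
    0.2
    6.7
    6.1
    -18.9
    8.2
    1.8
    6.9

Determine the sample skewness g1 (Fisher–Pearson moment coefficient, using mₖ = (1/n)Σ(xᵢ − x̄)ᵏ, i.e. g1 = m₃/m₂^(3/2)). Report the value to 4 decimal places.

-1.8674

x̄ = (7.2 + 0.2 + 6.7 + 6.1 - 18.9 + 8.2 + 1.8 + 6.9) / 8 = 2.2750
deviations (xᵢ − x̄): 4.9250, -2.0750, 4.4250, 3.8250, -21.1750, 5.9250, -0.4750, 4.6250
Σ(xᵢ − x̄)² = 567.8750 ⇒ m₂ = 567.8750/8 = 70.98437
Σ(xᵢ − x̄)³ = -8934.5032 ⇒ m₃ = -8934.5032/8 = -1116.81291
m₂^(3/2) = 70.98437^(1.5) = 598.05916
g1 = m₃ / m₂^(3/2) = -1116.81291 / 598.05916 ≈ -1.8674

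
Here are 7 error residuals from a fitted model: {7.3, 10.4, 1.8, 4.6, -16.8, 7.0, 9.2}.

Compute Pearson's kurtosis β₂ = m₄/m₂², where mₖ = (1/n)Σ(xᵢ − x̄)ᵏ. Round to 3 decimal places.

4.331

x̄ = 3.3571
Σ(xᵢ − x̄)² = 522.8371 ⇒ m₂ = 74.69102
Σ(xᵢ − x̄)⁴ = 169140.0108 ⇒ m₄ = 24162.85868
m₂² = 5578.74853
β₂ = m₄/m₂² = 24162.85868 / 5578.74853 ≈ 4.331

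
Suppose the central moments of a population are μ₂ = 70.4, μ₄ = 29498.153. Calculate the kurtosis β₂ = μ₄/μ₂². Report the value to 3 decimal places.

5.952

μ₂² = 70.4² = 4956.16000
μ₄/μ₂² = 29498.153 / 4956.16000 = 5.95182
β₂ ≈ 5.952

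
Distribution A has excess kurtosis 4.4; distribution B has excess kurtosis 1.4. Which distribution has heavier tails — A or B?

Higher excess kurtosis ⇒ heavier tails relative to the normal distribution.
4.4 vs 1.4: the larger is 4.4, so A has heavier tails.

A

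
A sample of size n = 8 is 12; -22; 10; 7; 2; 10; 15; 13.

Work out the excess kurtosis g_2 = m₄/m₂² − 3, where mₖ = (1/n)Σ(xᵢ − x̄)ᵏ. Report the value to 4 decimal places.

x̄ = 5.8750
Σ(xᵢ − x̄)² = 998.8750 ⇒ m₂ = 124.85938
Σ(xᵢ − x̄)⁴ = 615477.1504 ⇒ m₄ = 76934.64380
m₂² = 15589.86353
g_2 = m₄/m₂² − 3 = 4.93491 − 3 ≈ 1.9349

1.9349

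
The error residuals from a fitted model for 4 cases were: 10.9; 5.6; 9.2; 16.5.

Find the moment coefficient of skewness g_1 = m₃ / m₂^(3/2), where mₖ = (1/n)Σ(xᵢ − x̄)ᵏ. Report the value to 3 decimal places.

0.357

x̄ = (10.9 + 5.6 + 9.2 + 16.5) / 4 = 10.5500
deviations (xᵢ − x̄): 0.3500, -4.9500, -1.3500, 5.9500
Σ(xᵢ − x̄)² = 61.8500 ⇒ m₂ = 61.8500/4 = 15.46250
Σ(xᵢ − x̄)³ = 86.9400 ⇒ m₃ = 86.9400/4 = 21.73500
m₂^(3/2) = 15.46250^(1.5) = 60.80224
g_1 = m₃ / m₂^(3/2) = 21.73500 / 60.80224 ≈ 0.357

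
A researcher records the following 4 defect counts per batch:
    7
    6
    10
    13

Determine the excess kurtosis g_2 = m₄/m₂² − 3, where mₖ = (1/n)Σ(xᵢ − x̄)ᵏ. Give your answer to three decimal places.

-1.427

x̄ = 9.0000
Σ(xᵢ − x̄)² = 30.0000 ⇒ m₂ = 7.50000
Σ(xᵢ − x̄)⁴ = 354.0000 ⇒ m₄ = 88.50000
m₂² = 56.25000
g_2 = m₄/m₂² − 3 = 1.57333 − 3 ≈ -1.427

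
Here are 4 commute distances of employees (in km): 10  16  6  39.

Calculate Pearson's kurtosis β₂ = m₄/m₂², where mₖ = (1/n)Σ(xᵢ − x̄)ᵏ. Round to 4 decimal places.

x̄ = 17.7500
Σ(xᵢ − x̄)² = 652.7500 ⇒ m₂ = 163.18750
Σ(xᵢ − x̄)⁴ = 226586.8281 ⇒ m₄ = 56646.70703
m₂² = 26630.16016
β₂ = m₄/m₂² = 56646.70703 / 26630.16016 ≈ 2.1272

2.1272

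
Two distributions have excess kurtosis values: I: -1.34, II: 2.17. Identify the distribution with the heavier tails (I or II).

Higher excess kurtosis ⇒ heavier tails relative to the normal distribution.
-1.34 vs 2.17: the larger is 2.17, so II has heavier tails. (II is leptokurtic — heavier-than-normal tails; the other is platykurtic.)

II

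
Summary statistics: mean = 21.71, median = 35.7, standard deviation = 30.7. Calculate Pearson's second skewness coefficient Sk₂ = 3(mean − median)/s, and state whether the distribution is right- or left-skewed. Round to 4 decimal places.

-1.3671, left-skewed

Sk₂ = 3(21.71 − 35.7) / 30.7 = 3 × -13.9900 / 30.7
    = -41.9700 / 30.7 ≈ -1.3671
Sk₂ < 0 ⇒ mean < median ⇒ left-skewed (negative skew).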